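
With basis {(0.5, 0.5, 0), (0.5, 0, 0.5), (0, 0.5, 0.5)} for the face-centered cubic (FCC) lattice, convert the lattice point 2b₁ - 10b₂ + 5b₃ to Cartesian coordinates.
(-4, 3.5, -2.5)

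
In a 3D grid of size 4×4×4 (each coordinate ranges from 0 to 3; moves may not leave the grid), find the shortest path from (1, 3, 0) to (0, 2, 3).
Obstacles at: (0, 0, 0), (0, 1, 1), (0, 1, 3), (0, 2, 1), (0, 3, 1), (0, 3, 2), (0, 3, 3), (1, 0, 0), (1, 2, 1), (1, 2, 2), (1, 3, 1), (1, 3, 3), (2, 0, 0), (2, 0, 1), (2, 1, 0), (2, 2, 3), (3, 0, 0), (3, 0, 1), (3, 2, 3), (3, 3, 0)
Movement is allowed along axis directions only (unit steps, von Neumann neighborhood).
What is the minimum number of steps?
7
(one shortest path: (1, 3, 0) → (1, 2, 0) → (1, 1, 0) → (1, 1, 1) → (1, 1, 2) → (0, 1, 2) → (0, 2, 2) → (0, 2, 3))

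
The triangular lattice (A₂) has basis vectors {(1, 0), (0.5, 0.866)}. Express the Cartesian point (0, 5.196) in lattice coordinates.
-3b₁ + 6b₂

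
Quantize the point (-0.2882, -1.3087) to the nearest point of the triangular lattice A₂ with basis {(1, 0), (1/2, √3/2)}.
(-0.5, -0.866)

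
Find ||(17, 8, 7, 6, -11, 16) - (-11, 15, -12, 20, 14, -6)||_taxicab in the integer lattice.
115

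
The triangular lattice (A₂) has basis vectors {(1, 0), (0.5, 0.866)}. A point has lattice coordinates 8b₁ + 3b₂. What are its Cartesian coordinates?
(9.5, 2.598)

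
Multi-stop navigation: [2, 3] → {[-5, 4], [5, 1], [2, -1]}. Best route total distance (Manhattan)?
22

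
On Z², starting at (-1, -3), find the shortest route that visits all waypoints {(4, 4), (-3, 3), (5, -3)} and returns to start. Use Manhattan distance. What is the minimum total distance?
30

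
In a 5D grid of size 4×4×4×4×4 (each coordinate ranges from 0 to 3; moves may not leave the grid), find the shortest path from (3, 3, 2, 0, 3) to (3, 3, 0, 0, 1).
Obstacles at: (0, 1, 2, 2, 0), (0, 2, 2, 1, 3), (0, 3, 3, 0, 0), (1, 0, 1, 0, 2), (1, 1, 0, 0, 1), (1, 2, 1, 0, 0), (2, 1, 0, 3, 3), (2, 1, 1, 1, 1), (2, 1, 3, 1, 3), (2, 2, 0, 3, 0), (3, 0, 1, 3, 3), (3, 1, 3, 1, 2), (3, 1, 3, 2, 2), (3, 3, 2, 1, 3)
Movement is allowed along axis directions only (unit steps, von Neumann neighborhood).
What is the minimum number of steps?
4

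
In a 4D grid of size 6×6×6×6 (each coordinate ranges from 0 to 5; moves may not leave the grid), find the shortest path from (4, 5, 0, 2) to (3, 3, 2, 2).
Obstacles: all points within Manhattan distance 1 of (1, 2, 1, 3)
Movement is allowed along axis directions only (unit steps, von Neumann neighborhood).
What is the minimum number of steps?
5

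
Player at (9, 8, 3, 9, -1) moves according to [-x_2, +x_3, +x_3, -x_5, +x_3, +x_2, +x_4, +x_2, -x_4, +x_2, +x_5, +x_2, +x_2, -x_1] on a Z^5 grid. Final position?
(8, 12, 6, 9, -1)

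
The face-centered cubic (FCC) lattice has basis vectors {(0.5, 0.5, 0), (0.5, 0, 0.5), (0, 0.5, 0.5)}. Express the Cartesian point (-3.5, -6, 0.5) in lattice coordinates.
-10b₁ + 3b₂ - 2b₃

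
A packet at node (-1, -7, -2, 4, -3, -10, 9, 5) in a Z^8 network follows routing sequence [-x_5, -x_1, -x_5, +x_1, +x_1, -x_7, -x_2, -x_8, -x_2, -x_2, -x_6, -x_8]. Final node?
(0, -10, -2, 4, -5, -11, 8, 3)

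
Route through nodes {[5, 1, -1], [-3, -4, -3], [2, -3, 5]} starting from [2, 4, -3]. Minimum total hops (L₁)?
35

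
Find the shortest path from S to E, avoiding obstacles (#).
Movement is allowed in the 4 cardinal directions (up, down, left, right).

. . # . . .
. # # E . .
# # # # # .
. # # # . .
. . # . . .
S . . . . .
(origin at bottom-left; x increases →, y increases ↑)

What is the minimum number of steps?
11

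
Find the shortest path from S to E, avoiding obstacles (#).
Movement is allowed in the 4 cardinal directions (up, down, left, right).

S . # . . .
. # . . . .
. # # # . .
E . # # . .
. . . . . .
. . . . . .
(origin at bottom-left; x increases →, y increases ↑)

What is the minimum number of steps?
3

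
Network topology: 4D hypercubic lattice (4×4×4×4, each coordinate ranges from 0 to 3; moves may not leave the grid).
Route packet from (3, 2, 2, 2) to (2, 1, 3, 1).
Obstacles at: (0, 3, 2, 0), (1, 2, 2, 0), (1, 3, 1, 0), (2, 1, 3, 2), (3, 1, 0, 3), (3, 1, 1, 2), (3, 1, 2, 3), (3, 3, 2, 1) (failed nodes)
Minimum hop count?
4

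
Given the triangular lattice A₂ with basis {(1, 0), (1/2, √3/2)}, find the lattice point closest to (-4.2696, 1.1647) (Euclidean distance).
(-4.5, 0.866)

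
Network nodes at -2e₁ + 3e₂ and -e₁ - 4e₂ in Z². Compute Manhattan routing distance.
8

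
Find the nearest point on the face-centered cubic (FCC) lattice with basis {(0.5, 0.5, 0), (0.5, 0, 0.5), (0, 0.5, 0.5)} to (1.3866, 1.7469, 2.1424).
(1.5, 1.5, 2)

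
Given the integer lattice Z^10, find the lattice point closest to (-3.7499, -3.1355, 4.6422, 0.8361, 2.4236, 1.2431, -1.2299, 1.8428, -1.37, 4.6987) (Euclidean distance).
(-4, -3, 5, 1, 2, 1, -1, 2, -1, 5)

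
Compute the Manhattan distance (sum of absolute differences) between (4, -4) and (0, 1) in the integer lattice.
9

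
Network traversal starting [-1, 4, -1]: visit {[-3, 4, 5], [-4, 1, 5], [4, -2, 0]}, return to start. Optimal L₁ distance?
40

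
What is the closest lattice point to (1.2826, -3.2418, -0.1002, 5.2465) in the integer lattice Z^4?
(1, -3, 0, 5)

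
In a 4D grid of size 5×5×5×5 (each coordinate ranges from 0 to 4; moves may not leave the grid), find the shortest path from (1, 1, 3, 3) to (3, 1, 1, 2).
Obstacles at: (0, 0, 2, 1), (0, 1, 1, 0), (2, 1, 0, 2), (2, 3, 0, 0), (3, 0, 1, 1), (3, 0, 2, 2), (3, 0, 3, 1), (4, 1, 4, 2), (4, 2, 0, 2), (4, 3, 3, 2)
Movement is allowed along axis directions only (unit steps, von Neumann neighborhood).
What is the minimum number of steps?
5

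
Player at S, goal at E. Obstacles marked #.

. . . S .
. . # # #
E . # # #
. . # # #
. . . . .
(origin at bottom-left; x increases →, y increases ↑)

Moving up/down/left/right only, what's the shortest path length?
5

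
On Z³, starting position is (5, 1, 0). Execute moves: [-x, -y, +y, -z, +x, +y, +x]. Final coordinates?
(6, 2, -1)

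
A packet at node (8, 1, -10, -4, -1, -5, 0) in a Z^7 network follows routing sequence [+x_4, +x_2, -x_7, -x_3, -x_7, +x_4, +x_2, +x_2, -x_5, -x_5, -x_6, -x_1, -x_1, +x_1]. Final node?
(7, 4, -11, -2, -3, -6, -2)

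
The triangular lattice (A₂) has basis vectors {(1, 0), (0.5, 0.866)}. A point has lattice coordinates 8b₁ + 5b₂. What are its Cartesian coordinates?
(10.5, 4.33)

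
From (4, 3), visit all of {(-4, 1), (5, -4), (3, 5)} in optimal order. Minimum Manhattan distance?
28
(one optimal route: (4, 3) → (3, 5) → (-4, 1) → (5, -4))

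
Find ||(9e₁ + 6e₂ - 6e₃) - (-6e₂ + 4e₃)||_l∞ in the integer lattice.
12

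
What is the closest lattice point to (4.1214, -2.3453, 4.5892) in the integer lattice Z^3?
(4, -2, 5)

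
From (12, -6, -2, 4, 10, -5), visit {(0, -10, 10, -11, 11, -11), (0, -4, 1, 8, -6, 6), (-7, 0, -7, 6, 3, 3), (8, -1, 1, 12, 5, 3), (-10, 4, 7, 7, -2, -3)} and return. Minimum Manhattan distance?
244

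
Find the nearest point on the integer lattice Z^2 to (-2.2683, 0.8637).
(-2, 1)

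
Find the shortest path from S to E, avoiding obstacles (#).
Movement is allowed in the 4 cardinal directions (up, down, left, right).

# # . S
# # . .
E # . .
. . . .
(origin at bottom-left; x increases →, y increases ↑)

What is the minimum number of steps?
7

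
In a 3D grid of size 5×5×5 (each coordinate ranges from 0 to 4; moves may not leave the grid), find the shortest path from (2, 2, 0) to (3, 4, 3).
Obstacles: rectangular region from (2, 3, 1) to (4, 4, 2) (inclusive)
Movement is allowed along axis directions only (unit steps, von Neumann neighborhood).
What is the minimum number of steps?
6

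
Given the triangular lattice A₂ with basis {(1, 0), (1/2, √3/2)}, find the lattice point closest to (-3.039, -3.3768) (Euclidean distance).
(-3, -3.464)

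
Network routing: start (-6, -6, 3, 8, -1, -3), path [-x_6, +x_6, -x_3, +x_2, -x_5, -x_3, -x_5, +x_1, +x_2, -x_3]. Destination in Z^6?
(-5, -4, 0, 8, -3, -3)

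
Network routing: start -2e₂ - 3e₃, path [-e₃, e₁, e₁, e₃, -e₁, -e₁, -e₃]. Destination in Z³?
(0, -2, -4)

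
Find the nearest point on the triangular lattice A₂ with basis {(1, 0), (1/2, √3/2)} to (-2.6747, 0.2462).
(-3, 0)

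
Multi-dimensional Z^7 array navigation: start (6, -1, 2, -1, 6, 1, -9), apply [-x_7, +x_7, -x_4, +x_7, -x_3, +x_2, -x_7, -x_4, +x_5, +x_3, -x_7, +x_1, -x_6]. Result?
(7, 0, 2, -3, 7, 0, -10)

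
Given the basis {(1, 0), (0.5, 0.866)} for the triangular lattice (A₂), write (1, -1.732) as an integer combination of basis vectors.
2b₁ - 2b₂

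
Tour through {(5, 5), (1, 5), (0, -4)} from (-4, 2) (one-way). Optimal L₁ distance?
24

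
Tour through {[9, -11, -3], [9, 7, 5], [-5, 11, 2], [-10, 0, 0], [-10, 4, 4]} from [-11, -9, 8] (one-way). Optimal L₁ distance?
87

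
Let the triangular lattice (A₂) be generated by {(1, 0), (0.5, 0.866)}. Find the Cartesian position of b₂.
(0.5, 0.866)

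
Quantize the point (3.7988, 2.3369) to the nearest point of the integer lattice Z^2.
(4, 2)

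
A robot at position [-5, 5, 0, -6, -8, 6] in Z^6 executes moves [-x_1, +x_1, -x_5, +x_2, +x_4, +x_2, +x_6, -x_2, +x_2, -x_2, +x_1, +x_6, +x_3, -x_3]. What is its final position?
(-4, 6, 0, -5, -9, 8)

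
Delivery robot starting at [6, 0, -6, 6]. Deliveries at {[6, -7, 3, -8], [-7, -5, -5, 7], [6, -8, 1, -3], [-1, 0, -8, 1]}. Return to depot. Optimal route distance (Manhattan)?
104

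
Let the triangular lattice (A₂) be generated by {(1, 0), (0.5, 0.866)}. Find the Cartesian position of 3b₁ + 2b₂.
(4, 1.732)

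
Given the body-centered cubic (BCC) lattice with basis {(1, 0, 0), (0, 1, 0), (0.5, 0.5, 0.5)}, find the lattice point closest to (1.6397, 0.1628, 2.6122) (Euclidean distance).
(1.5, 0.5, 2.5)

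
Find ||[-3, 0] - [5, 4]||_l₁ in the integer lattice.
12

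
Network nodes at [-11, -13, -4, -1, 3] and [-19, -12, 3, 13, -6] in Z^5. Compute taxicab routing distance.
39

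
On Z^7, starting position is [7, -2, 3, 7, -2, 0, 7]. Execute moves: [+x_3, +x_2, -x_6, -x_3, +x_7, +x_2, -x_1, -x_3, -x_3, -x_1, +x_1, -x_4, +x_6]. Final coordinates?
(6, 0, 1, 6, -2, 0, 8)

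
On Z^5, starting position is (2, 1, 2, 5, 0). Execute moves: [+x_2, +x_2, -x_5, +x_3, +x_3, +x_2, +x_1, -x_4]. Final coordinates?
(3, 4, 4, 4, -1)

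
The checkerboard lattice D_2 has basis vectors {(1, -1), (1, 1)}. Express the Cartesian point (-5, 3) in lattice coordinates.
-4b₁ - b₂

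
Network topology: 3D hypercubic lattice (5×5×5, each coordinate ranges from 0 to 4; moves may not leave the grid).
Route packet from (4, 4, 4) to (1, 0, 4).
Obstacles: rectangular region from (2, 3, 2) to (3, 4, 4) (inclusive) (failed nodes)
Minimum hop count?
7
(one shortest path: (4, 4, 4) → (4, 3, 4) → (4, 2, 4) → (3, 2, 4) → (2, 2, 4) → (1, 2, 4) → (1, 1, 4) → (1, 0, 4))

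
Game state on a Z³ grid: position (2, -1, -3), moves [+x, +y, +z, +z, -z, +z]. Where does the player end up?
(3, 0, -1)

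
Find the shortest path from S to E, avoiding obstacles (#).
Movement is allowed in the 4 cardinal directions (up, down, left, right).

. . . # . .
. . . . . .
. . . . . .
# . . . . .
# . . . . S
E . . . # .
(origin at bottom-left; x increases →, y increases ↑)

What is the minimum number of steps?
6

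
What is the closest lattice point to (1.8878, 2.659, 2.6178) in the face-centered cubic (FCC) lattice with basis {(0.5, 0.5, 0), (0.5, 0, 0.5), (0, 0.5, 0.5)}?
(2, 2.5, 2.5)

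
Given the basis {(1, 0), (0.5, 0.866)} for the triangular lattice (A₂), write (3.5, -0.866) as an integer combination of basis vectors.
4b₁ - b₂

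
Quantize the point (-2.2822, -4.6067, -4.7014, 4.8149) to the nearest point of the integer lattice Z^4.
(-2, -5, -5, 5)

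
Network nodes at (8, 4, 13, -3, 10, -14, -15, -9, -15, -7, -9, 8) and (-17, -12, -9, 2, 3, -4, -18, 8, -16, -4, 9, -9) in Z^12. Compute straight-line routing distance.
49.5984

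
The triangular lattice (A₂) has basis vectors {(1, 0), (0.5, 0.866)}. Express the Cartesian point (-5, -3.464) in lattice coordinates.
-3b₁ - 4b₂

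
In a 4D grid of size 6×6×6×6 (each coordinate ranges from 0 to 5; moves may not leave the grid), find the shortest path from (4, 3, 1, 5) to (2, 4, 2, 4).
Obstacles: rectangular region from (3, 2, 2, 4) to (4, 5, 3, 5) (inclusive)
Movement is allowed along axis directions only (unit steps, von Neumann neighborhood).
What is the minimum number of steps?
5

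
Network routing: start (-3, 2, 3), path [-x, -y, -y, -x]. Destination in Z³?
(-5, 0, 3)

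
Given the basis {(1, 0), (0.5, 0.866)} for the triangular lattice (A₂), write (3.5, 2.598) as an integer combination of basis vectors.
2b₁ + 3b₂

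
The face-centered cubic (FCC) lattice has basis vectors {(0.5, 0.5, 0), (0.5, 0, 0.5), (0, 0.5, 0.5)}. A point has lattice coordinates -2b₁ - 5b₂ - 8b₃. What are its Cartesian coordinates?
(-3.5, -5, -6.5)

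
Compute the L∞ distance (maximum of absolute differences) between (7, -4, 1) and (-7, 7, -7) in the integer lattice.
14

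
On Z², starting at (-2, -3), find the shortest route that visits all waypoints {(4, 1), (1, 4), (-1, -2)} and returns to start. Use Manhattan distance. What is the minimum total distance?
26
(one optimal route: (-2, -3) → (4, 1) → (1, 4) → (-1, -2) → (-2, -3))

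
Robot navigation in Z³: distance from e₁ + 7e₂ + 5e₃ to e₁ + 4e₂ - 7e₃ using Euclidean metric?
12.3693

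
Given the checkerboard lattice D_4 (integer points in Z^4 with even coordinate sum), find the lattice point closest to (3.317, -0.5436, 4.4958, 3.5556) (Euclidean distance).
(3, -1, 4, 4)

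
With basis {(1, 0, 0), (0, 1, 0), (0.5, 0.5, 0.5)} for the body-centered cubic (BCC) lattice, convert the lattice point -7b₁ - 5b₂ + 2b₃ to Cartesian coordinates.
(-6, -4, 1)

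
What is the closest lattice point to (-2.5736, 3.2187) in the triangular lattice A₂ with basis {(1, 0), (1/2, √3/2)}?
(-3, 3.464)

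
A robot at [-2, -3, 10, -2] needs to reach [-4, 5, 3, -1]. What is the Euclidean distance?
10.8628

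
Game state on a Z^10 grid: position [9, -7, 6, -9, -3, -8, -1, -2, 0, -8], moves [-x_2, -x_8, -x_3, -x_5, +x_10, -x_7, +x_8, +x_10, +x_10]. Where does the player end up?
(9, -8, 5, -9, -4, -8, -2, -2, 0, -5)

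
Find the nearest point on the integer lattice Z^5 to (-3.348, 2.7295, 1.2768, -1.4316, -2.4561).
(-3, 3, 1, -1, -2)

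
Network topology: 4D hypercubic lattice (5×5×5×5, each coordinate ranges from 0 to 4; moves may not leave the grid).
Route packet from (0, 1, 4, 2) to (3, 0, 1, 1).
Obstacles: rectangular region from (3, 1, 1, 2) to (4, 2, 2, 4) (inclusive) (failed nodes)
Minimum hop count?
8
(one shortest path: (0, 1, 4, 2) → (1, 1, 4, 2) → (2, 1, 4, 2) → (3, 1, 4, 2) → (3, 0, 4, 2) → (3, 0, 3, 2) → (3, 0, 2, 2) → (3, 0, 1, 2) → (3, 0, 1, 1))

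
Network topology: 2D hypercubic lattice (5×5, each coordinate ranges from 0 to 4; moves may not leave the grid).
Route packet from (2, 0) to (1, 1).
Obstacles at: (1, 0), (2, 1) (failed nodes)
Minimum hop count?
6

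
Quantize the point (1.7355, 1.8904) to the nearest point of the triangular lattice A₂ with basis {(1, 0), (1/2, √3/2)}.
(2, 1.732)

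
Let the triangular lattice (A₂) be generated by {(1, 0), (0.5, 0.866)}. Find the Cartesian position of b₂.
(0.5, 0.866)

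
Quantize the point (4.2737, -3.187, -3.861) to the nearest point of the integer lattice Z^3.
(4, -3, -4)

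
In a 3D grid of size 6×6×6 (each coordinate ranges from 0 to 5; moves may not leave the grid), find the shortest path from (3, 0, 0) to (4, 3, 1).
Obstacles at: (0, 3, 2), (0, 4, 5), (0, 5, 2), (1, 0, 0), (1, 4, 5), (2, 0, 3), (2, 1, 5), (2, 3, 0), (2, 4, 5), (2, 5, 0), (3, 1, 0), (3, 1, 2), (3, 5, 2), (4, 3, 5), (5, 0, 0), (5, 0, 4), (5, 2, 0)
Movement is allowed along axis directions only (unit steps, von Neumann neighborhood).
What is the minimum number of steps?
5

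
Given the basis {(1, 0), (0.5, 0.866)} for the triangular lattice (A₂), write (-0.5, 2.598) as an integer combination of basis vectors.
-2b₁ + 3b₂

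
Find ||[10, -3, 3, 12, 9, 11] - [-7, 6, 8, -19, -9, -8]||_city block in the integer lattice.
99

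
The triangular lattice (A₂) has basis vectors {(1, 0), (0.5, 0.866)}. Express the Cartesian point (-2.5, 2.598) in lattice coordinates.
-4b₁ + 3b₂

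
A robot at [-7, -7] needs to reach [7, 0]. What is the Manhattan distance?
21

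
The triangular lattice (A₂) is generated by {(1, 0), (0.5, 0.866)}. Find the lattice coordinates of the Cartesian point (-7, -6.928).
-3b₁ - 8b₂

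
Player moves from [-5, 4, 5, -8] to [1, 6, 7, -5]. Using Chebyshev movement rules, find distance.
6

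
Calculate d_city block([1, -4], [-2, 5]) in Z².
12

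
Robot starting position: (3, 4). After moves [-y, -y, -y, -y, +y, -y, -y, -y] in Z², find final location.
(3, -2)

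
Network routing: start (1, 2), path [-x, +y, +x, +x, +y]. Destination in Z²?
(2, 4)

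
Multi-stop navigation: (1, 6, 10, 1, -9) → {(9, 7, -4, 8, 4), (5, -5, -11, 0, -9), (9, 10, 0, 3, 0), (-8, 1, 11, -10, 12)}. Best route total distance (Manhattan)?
159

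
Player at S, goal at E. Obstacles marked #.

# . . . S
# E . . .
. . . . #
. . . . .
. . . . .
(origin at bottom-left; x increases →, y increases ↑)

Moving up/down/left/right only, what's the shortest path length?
4
(one shortest path: (4, 4) → (3, 4) → (2, 4) → (1, 4) → (1, 3))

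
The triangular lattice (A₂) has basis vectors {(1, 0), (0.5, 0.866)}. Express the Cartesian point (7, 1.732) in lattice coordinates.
6b₁ + 2b₂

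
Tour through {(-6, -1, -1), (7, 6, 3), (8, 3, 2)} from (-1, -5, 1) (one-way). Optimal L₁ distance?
37
(one optimal route: (-1, -5, 1) → (-6, -1, -1) → (8, 3, 2) → (7, 6, 3))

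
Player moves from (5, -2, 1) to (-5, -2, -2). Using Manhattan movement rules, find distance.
13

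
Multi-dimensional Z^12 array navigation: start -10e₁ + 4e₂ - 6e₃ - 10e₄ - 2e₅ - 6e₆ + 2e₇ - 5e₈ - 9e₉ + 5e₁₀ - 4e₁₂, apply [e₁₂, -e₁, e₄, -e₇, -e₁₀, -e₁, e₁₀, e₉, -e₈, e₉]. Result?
(-12, 4, -6, -9, -2, -6, 1, -6, -7, 5, 0, -3)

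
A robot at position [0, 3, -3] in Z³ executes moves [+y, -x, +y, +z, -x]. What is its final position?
(-2, 5, -2)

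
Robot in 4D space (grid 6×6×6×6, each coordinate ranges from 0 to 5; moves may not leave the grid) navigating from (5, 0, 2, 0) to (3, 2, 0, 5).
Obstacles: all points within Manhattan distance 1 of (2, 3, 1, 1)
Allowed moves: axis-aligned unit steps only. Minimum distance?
11
(one shortest path: (5, 0, 2, 0) → (4, 0, 2, 0) → (3, 0, 2, 0) → (3, 1, 2, 0) → (3, 2, 2, 0) → (3, 2, 1, 0) → (3, 2, 0, 0) → (3, 2, 0, 1) → (3, 2, 0, 2) → (3, 2, 0, 3) → (3, 2, 0, 4) → (3, 2, 0, 5))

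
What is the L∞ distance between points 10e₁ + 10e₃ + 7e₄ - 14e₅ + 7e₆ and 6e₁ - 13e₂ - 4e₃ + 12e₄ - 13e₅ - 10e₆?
17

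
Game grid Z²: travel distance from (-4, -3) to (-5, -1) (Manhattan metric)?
3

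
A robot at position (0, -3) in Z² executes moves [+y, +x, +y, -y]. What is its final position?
(1, -2)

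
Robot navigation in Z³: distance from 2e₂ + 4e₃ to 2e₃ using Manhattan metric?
4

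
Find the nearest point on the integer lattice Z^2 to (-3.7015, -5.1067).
(-4, -5)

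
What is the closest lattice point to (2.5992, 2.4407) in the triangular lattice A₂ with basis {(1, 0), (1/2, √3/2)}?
(2.5, 2.598)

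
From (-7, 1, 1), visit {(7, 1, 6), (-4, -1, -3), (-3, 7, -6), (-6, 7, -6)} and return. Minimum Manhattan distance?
70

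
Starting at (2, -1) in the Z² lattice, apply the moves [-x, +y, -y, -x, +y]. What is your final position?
(0, 0)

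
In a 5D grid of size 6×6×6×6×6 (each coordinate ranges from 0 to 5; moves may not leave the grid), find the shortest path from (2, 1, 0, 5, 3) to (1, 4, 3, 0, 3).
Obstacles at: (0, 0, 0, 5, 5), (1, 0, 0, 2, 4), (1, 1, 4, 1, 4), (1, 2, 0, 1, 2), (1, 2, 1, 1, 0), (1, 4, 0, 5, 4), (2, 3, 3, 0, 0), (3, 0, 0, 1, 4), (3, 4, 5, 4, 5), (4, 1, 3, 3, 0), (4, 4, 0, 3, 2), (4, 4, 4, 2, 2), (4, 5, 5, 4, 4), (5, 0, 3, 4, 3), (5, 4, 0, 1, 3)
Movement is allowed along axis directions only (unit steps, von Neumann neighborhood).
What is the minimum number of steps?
12
(one shortest path: (2, 1, 0, 5, 3) → (1, 1, 0, 5, 3) → (1, 2, 0, 5, 3) → (1, 3, 0, 5, 3) → (1, 4, 0, 5, 3) → (1, 4, 1, 5, 3) → (1, 4, 2, 5, 3) → (1, 4, 3, 5, 3) → (1, 4, 3, 4, 3) → (1, 4, 3, 3, 3) → (1, 4, 3, 2, 3) → (1, 4, 3, 1, 3) → (1, 4, 3, 0, 3))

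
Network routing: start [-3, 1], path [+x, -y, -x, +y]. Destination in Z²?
(-3, 1)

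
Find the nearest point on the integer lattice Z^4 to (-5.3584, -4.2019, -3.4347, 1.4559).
(-5, -4, -3, 1)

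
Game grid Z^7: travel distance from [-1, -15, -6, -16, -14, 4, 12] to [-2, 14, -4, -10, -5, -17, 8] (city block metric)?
72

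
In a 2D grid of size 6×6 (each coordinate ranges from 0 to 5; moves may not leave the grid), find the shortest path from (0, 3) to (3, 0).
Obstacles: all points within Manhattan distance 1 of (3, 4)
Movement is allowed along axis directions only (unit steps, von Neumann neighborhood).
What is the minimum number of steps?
6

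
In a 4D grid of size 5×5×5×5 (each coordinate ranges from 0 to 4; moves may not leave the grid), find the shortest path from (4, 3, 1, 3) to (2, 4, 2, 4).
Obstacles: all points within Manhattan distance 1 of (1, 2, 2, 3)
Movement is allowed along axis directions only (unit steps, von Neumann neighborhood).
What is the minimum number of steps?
5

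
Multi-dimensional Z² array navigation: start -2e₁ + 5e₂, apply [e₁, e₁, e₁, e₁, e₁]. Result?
(3, 5)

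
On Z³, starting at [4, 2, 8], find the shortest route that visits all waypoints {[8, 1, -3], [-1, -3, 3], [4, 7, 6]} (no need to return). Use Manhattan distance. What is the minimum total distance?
44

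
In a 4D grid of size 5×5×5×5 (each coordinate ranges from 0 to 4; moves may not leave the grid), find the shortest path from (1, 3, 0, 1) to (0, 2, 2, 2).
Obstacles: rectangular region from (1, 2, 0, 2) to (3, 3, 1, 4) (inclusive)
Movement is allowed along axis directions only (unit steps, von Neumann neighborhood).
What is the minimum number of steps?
5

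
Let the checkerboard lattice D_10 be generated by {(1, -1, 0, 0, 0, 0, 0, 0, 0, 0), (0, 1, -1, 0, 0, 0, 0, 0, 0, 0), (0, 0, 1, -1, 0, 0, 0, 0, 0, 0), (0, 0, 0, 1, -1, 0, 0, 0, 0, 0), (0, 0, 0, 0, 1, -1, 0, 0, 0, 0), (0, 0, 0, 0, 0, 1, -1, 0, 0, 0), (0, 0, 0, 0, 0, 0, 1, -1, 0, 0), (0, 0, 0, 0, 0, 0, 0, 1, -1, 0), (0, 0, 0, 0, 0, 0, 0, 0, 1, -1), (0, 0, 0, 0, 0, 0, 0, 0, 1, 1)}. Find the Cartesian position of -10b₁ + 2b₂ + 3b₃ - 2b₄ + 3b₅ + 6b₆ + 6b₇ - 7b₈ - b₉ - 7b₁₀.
(-10, 12, 1, -5, 5, 3, 0, -13, -1, -6)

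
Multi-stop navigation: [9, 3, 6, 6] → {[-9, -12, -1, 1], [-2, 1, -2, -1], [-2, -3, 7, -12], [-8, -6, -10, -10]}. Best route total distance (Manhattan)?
106
(one optimal route: (9, 3, 6, 6) → (-2, 1, -2, -1) → (-9, -12, -1, 1) → (-8, -6, -10, -10) → (-2, -3, 7, -12))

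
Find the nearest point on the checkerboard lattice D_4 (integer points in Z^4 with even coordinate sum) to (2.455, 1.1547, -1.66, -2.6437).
(2, 1, -2, -3)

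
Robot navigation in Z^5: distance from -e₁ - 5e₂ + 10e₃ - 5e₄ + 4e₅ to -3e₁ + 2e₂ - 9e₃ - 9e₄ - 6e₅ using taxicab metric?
42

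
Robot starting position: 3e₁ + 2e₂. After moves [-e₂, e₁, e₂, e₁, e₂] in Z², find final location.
(5, 3)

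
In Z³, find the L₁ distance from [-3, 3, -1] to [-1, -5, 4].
15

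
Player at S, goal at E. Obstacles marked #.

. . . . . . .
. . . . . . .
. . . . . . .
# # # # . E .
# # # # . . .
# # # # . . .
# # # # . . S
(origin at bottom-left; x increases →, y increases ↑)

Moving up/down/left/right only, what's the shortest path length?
4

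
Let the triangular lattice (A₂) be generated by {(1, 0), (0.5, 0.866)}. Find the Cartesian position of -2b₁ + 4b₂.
(0, 3.464)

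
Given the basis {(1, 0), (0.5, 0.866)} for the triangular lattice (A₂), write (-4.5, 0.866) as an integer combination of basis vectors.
-5b₁ + b₂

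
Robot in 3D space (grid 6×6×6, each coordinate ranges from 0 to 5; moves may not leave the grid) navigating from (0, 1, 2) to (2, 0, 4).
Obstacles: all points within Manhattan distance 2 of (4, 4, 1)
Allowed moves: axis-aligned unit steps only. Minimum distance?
5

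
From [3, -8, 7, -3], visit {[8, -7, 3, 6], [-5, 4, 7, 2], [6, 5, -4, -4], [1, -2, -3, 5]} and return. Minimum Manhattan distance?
114
(one optimal route: (3, -8, 7, -3) → (8, -7, 3, 6) → (1, -2, -3, 5) → (6, 5, -4, -4) → (-5, 4, 7, 2) → (3, -8, 7, -3))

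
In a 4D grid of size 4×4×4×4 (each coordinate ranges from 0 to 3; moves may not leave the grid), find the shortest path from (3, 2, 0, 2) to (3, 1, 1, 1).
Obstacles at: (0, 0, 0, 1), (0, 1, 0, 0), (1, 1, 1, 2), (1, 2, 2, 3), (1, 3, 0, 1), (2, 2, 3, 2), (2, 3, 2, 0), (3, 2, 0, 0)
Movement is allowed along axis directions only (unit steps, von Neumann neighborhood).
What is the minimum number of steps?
3
(one shortest path: (3, 2, 0, 2) → (3, 1, 0, 2) → (3, 1, 1, 2) → (3, 1, 1, 1))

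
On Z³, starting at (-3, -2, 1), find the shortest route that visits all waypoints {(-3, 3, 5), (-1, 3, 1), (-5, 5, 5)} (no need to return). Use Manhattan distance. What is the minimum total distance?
17
(one optimal route: (-3, -2, 1) → (-1, 3, 1) → (-3, 3, 5) → (-5, 5, 5))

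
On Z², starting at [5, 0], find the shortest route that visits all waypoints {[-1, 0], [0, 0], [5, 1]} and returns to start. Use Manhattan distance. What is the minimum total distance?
14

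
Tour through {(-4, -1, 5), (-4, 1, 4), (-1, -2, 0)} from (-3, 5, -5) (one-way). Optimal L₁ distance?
26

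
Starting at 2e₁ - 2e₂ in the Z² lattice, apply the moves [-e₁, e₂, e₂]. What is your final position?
(1, 0)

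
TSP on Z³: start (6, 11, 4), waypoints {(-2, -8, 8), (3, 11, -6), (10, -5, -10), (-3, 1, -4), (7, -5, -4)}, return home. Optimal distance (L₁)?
118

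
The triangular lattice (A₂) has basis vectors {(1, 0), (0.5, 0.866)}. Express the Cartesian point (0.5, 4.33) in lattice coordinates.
-2b₁ + 5b₂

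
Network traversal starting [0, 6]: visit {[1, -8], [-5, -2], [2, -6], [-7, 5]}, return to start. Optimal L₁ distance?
46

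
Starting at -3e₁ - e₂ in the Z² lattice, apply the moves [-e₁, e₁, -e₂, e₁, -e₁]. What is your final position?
(-3, -2)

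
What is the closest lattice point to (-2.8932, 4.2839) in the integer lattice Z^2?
(-3, 4)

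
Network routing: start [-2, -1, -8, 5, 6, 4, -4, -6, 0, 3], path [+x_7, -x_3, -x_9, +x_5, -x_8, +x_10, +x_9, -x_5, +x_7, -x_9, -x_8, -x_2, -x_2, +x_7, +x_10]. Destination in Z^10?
(-2, -3, -9, 5, 6, 4, -1, -8, -1, 5)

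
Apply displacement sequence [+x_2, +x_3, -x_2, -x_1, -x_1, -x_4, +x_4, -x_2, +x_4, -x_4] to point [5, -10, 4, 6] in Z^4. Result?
(3, -11, 5, 6)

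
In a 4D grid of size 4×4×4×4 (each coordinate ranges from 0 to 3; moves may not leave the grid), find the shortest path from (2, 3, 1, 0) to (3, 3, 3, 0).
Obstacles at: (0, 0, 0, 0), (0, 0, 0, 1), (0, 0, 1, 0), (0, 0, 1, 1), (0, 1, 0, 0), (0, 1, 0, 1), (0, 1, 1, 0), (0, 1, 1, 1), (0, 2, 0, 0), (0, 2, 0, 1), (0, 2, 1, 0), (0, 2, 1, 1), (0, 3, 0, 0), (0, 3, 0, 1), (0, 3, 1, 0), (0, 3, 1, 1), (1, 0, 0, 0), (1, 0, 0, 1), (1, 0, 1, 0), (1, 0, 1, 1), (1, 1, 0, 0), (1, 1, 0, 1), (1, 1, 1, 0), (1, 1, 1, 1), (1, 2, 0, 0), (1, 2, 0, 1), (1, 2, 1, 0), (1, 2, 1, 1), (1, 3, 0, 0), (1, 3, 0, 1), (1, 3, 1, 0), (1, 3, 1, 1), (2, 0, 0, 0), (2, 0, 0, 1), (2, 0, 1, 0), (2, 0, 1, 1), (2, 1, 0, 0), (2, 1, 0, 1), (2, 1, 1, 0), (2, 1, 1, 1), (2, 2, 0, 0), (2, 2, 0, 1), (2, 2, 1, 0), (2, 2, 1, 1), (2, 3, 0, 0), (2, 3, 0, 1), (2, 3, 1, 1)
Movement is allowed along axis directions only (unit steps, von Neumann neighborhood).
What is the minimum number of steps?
3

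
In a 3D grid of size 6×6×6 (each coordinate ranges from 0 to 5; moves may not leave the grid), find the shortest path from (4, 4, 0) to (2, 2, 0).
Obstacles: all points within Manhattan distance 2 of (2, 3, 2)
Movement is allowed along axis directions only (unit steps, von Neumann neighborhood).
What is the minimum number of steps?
4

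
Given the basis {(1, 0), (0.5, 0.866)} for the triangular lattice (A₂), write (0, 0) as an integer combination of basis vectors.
0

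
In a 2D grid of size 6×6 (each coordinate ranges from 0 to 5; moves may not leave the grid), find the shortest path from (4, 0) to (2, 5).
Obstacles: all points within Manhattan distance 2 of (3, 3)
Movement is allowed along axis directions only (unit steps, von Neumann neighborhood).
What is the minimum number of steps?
11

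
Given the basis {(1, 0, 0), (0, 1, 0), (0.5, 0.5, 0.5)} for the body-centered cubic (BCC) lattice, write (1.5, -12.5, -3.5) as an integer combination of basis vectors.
5b₁ - 9b₂ - 7b₃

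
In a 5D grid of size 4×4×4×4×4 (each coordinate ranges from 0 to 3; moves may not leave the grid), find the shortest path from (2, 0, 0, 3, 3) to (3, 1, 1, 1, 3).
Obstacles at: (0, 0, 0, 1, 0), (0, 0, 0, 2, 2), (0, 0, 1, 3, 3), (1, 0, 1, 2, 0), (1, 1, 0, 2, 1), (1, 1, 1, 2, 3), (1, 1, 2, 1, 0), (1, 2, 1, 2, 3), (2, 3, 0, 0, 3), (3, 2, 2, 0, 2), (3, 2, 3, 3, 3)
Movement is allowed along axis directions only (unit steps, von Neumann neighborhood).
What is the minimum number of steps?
5
(one shortest path: (2, 0, 0, 3, 3) → (3, 0, 0, 3, 3) → (3, 1, 0, 3, 3) → (3, 1, 1, 3, 3) → (3, 1, 1, 2, 3) → (3, 1, 1, 1, 3))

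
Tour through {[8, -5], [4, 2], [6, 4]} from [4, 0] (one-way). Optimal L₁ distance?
17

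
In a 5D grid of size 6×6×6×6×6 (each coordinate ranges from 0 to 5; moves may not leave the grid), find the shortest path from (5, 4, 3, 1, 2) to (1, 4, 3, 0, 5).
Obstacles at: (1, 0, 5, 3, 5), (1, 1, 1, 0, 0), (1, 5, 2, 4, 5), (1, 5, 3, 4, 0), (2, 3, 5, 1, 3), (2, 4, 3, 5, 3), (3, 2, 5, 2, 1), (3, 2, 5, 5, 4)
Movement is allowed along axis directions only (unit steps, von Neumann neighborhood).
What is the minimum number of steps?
8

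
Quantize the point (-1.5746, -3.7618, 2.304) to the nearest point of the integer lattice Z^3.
(-2, -4, 2)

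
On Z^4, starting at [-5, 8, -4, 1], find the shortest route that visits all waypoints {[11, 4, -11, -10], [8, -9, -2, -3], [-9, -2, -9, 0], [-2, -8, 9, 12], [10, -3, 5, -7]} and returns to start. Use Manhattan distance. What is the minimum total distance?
184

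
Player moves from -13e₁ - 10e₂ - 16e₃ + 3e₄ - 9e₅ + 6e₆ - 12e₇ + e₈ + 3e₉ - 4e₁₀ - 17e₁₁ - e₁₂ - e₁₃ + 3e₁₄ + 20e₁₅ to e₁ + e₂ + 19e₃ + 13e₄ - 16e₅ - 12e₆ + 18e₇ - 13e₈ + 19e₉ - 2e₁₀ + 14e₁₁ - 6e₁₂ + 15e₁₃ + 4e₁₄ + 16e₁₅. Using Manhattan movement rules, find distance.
214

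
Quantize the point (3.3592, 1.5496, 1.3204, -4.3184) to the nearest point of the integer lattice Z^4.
(3, 2, 1, -4)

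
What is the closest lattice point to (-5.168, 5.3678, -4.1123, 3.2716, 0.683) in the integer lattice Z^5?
(-5, 5, -4, 3, 1)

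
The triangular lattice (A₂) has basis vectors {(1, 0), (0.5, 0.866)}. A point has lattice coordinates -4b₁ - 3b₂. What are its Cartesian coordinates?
(-5.5, -2.598)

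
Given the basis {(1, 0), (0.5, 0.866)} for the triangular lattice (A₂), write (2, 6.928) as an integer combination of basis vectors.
-2b₁ + 8b₂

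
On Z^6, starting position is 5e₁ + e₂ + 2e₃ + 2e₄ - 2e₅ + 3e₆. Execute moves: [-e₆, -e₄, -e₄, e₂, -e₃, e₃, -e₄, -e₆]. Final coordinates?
(5, 2, 2, -1, -2, 1)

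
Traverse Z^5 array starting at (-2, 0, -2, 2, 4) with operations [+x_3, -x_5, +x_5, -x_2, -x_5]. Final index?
(-2, -1, -1, 2, 3)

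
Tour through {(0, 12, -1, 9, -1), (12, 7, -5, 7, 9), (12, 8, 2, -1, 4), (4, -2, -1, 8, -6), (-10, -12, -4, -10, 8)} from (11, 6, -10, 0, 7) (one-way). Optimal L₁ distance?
154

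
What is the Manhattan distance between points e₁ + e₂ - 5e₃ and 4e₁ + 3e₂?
10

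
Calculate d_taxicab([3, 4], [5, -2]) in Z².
8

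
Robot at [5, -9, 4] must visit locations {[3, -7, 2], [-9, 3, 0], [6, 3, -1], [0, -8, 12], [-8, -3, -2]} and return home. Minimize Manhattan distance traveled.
88
(one optimal route: (5, -9, 4) → (3, -7, 2) → (6, 3, -1) → (-9, 3, 0) → (-8, -3, -2) → (0, -8, 12) → (5, -9, 4))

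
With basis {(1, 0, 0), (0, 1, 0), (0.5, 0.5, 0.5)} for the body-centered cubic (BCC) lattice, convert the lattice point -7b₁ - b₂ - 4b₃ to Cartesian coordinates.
(-9, -3, -2)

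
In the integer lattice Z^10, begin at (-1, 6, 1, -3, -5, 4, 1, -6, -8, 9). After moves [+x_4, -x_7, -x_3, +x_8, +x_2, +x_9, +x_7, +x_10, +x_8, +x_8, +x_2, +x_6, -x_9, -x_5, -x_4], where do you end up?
(-1, 8, 0, -3, -6, 5, 1, -3, -8, 10)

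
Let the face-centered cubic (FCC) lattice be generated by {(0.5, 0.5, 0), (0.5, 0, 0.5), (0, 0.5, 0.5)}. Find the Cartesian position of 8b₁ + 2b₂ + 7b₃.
(5, 7.5, 4.5)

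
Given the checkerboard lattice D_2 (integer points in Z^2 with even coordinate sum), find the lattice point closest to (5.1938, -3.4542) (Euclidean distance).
(5, -3)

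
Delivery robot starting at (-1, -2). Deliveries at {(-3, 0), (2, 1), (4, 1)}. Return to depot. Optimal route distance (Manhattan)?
20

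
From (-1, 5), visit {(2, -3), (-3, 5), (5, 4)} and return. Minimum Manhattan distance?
32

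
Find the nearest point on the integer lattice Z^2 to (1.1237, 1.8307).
(1, 2)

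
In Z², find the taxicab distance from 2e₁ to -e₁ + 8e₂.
11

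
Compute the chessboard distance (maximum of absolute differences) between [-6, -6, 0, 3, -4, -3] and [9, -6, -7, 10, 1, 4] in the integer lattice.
15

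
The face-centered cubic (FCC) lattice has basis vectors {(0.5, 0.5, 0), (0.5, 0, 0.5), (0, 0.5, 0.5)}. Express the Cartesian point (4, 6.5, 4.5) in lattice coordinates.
6b₁ + 2b₂ + 7b₃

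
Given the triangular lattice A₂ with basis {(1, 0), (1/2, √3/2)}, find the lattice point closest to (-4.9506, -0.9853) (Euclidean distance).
(-4.5, -0.866)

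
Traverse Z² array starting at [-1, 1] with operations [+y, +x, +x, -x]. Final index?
(0, 2)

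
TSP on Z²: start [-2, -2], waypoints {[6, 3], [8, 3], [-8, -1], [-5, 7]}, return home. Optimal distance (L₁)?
50
(one optimal route: (-2, -2) → (6, 3) → (8, 3) → (-5, 7) → (-8, -1) → (-2, -2))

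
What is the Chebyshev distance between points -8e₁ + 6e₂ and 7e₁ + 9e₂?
15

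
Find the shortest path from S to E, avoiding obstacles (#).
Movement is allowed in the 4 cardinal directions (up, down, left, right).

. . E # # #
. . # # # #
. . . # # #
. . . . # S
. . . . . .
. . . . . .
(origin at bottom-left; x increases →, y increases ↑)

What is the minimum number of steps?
10
(one shortest path: (5, 2) → (5, 1) → (4, 1) → (3, 1) → (2, 1) → (1, 1) → (1, 2) → (1, 3) → (1, 4) → (1, 5) → (2, 5))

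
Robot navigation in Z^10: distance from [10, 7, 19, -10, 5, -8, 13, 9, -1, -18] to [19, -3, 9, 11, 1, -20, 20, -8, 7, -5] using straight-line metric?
38.1182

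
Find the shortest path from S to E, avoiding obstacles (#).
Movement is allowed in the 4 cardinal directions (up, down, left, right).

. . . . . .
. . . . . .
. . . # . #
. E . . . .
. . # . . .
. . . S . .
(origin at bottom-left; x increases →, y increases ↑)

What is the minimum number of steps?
4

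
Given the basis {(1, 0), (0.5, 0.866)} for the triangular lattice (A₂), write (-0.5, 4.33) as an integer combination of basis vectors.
-3b₁ + 5b₂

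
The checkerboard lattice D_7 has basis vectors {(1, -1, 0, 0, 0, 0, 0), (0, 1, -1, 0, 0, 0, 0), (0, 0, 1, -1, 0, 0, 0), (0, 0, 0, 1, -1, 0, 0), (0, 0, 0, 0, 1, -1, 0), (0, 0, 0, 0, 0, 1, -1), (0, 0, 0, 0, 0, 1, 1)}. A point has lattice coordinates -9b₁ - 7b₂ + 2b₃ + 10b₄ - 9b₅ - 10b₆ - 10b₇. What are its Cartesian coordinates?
(-9, 2, 9, 8, -19, -11, 0)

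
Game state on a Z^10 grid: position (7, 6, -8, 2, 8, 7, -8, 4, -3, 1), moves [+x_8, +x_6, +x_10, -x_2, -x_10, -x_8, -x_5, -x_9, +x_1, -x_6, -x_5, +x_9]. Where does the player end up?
(8, 5, -8, 2, 6, 7, -8, 4, -3, 1)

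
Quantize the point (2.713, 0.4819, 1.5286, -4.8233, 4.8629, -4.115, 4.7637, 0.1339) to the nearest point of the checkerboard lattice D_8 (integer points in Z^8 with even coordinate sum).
(3, 0, 2, -5, 5, -4, 5, 0)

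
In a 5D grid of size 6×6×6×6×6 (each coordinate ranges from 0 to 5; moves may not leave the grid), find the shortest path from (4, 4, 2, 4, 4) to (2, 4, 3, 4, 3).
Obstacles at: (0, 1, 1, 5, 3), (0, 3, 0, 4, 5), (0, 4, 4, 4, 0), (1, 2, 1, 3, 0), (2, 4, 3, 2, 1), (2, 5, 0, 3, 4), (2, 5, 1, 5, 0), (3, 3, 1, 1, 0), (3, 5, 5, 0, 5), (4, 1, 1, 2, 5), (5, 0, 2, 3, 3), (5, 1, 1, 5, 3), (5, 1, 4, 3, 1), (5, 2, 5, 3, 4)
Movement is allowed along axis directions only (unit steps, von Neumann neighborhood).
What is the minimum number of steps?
4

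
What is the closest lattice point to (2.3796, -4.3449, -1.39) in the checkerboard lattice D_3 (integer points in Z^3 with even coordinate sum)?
(2, -4, -2)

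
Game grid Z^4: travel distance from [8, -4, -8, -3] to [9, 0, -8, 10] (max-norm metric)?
13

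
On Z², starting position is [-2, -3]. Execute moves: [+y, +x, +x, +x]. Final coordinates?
(1, -2)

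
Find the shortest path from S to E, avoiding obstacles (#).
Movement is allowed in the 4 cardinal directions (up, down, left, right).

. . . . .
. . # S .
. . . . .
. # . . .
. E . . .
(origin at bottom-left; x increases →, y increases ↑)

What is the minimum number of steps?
5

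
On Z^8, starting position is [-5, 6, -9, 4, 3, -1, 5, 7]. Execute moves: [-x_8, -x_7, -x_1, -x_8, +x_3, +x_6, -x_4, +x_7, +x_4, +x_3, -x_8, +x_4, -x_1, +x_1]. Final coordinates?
(-6, 6, -7, 5, 3, 0, 5, 4)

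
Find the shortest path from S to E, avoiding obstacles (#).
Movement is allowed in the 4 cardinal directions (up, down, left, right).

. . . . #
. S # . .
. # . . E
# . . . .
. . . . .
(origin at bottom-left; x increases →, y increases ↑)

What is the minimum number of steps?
6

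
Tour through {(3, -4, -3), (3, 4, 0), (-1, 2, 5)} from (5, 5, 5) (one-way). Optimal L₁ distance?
31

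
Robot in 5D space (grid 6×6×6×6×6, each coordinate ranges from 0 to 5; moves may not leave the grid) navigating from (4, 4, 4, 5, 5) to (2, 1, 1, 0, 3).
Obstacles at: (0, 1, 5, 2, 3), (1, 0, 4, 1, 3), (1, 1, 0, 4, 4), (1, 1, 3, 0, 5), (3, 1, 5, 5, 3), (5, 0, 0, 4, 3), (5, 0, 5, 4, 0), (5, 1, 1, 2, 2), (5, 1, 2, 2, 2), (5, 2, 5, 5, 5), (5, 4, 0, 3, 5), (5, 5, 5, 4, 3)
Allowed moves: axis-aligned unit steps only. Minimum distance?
15
(one shortest path: (4, 4, 4, 5, 5) → (3, 4, 4, 5, 5) → (2, 4, 4, 5, 5) → (2, 3, 4, 5, 5) → (2, 2, 4, 5, 5) → (2, 1, 4, 5, 5) → (2, 1, 3, 5, 5) → (2, 1, 2, 5, 5) → (2, 1, 1, 5, 5) → (2, 1, 1, 4, 5) → (2, 1, 1, 3, 5) → (2, 1, 1, 2, 5) → (2, 1, 1, 1, 5) → (2, 1, 1, 0, 5) → (2, 1, 1, 0, 4) → (2, 1, 1, 0, 3))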